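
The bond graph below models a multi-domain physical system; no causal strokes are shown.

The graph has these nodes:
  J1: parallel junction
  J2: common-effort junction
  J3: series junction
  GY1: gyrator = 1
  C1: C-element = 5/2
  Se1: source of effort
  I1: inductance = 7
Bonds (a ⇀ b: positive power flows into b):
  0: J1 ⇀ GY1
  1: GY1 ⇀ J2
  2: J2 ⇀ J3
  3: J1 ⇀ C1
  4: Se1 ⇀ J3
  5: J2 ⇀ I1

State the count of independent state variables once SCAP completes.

2  (C1, I1 all integral)

b4 stroke→J3  (Se1: effort source, stroke at far end)
b2 stroke→J2  (only one flow-in slot at J3)
b1 stroke→GY1  (common-e at J2 fixed by 2)
b5 stroke→I1  (common-e at J2 fixed by 2)
b0 stroke→GY1  (GY GY1: same side as bond 1)
b3 stroke→J1  (J1 needs exactly one e-in)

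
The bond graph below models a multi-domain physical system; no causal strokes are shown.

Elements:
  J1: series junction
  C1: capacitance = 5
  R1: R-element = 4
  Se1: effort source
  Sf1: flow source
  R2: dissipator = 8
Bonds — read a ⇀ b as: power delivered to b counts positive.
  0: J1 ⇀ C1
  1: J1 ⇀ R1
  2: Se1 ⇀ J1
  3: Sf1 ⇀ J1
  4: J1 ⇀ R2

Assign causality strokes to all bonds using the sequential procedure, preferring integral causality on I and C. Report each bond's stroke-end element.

bond 0 stroke at J1
bond 1 stroke at J1
bond 2 stroke at J1
bond 3 stroke at Sf1
bond 4 stroke at J1

b2 stroke→J1  (source Se1 imposes e)
b3 stroke→Sf1  (Sf1 fixes flow; stroke at Sf1)
b0 stroke→J1  (J1: bond 3 brought flow, rest push out)
b1 stroke→J1  (J1: bond 3 brought flow, rest push out)
b4 stroke→J1  (common-f at J1 fixed by 3)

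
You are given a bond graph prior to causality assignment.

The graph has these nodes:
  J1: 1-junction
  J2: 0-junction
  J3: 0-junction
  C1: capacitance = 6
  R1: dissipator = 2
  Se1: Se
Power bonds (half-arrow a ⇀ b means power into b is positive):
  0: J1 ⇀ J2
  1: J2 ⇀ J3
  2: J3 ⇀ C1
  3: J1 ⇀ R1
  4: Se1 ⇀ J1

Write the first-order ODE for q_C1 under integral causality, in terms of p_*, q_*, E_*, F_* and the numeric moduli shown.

dq_C1/dt = E_Se1/2 - q_C1/12

#4 stroke at J1  (Se1: effort source, stroke at far end)
#2 stroke at J3  (C1: C, integral causality)
#1 stroke at J2  (J3: bond 2 brought effort, rest push out)
#0 stroke at J1  (0-jn J2 has e-setter on 1)
#3 stroke at R1  (only one flow-in slot at J1)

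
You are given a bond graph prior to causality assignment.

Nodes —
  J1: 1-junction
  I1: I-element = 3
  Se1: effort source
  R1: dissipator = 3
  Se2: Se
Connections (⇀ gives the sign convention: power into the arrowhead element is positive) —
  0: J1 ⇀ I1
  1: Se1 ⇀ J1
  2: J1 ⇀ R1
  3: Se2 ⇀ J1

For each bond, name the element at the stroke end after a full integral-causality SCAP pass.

b0 |I1
b1 |J1
b2 |J1
b3 |J1

b1 →J1  (Se1 (Se) sets effort on bond)
b3 →J1  (Se2 (Se) sets effort on bond)
b0 →I1  (I1 integral (f out))
b2 →J1  (common-f at J1 fixed by 0)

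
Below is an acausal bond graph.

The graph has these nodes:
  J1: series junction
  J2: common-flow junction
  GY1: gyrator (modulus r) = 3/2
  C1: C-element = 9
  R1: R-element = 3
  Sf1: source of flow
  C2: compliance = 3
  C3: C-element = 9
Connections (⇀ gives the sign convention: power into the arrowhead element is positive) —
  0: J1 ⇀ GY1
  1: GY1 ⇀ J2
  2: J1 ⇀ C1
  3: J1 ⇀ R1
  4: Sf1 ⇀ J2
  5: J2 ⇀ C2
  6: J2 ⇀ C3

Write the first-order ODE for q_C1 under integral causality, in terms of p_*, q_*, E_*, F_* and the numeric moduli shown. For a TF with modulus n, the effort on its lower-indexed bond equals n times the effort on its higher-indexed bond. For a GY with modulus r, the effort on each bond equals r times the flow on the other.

#4 |Sf1  (Sf1: flow source, stroke at near end)
#1 |J2  (J2: bond 4 brought flow, rest push out)
#5 |J2  (1-jn J2 has f-setter on 4)
#6 |J2  (J2: bond 4 brought flow, rest push out)
#0 |J1  (GY1 both-in/both-out from 1)
#2 |J1  (C1: C, integral causality)
#3 |R1  (closing 1-jn rule on J1)

dq_C1/dt = -F_Sf1/2 - q_C1/27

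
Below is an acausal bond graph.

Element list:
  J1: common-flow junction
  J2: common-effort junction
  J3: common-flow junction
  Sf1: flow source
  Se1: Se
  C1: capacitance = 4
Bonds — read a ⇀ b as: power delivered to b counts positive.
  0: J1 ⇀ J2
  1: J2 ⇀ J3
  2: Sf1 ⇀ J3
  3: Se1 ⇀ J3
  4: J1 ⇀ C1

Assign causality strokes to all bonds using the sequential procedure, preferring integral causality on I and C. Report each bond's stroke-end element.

#0 |J2
#1 |J3
#2 |Sf1
#3 |J3
#4 |J1

b2 stroke→Sf1  (source Sf1 imposes f)
b3 stroke→J3  (source Se1 imposes e)
b1 stroke→J3  (1-jn J3 has f-setter on 2)
b0 stroke→J2  (J2 needs exactly one e-in)
b4 stroke→J1  (J1 flow already set via bond 0)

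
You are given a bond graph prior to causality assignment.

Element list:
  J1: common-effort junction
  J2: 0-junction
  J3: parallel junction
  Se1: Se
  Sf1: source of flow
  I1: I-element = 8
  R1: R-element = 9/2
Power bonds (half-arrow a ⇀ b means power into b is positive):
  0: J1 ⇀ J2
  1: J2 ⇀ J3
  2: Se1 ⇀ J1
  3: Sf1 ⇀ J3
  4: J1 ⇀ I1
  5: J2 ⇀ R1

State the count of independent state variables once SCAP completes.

1  (I1 all integral)

b2 stroke→J1  (Se1 (Se) sets effort on bond)
b3 stroke→Sf1  (source Sf1 imposes f)
b0 stroke→J2  (J1 effort already set via bond 2)
b4 stroke→I1  (J1: bond 2 brought effort, rest push out)
b1 stroke→J3  (0-jn J2 has e-setter on 0)
b5 stroke→R1  (0-jn J2 has e-setter on 0)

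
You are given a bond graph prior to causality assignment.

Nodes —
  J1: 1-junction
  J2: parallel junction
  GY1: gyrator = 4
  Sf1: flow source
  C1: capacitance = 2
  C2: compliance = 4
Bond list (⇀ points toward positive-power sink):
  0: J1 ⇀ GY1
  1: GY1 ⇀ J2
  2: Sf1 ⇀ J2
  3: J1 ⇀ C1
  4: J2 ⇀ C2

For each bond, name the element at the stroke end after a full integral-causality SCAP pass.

bond 0 stroke→GY1
bond 1 stroke→GY1
bond 2 stroke→Sf1
bond 3 stroke→J1
bond 4 stroke→J2

b2 →Sf1  (Sf1 fixes flow; stroke at Sf1)
b3 →J1  (C1 integral (e out))
b0 →GY1  (closing 1-jn rule on J1)
b1 →GY1  (GY1 both-in/both-out from 0)
b4 →J2  (only one effort-in slot at J2)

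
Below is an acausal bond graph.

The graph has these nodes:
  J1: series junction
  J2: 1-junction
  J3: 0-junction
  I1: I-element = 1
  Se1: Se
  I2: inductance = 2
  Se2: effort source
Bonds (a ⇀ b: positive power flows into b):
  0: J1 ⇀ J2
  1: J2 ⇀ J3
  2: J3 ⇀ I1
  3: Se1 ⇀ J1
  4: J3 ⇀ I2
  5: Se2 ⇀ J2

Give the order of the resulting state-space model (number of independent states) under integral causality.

2  (I1, I2 all integral)

#3 stroke at J1  (Se1 fixes effort; stroke away)
#5 stroke at J2  (Se2 (Se) sets effort on bond)
#0 stroke at J2  (closing 1-jn rule on J1)
#1 stroke at J3  (closing 1-jn rule on J2)
#2 stroke at I1  (common-e at J3 fixed by 1)
#4 stroke at I2  (J3 effort already set via bond 1)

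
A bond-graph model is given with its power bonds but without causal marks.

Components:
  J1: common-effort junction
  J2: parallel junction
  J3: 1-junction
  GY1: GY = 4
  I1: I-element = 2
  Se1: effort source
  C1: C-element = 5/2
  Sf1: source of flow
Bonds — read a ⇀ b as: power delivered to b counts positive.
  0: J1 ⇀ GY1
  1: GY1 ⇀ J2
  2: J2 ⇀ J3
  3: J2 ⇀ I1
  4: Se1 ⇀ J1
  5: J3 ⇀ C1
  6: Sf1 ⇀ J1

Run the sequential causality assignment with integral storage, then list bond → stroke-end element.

bond 0 stroke at GY1
bond 1 stroke at GY1
bond 2 stroke at J2
bond 3 stroke at I1
bond 4 stroke at J1
bond 5 stroke at J3
bond 6 stroke at Sf1

β4 →J1  (Se1: effort source, stroke at far end)
β6 →Sf1  (Sf1 fixes flow; stroke at Sf1)
β0 →GY1  (0-jn J1 has e-setter on 4)
β1 →GY1  (GY1: gyrator matches bond 0)
β3 →I1  (I1: I, integral causality)
β2 →J2  (J2 needs exactly one e-in)
β5 →J3  (J3 flow already set via bond 2)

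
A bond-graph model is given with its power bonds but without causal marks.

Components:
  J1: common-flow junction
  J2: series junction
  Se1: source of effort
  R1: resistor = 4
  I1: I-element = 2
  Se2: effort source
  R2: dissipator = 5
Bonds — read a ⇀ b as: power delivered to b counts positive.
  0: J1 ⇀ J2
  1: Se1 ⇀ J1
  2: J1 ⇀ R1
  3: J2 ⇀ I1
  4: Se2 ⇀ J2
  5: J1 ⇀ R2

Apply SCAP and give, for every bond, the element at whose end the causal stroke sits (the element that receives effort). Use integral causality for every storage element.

b0 stroke at J2
b1 stroke at J1
b2 stroke at J1
b3 stroke at I1
b4 stroke at J2
b5 stroke at J1

bond 1 stroke at J1  (Se1 (Se) sets effort on bond)
bond 4 stroke at J2  (Se2 fixes effort; stroke away)
bond 3 stroke at I1  (prefer integral on I1)
bond 0 stroke at J2  (common-f at J2 fixed by 3)
bond 2 stroke at J1  (J1: bond 0 brought flow, rest push out)
bond 5 stroke at J1  (J1: bond 0 brought flow, rest push out)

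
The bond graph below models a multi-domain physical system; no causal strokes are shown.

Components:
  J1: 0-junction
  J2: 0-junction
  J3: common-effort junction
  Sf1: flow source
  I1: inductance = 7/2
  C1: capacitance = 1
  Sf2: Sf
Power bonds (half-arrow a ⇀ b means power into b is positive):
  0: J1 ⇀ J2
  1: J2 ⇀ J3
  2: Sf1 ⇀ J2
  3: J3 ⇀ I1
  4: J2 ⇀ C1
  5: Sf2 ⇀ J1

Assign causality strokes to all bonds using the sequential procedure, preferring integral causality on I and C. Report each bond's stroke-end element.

bond 0 →J1
bond 1 →J3
bond 2 →Sf1
bond 3 →I1
bond 4 →J2
bond 5 →Sf2

bond 2 stroke→Sf1  (Sf1: flow source, stroke at near end)
bond 5 stroke→Sf2  (source Sf2 imposes f)
bond 0 stroke→J1  (J1: last free bond brings effort in)
bond 3 stroke→I1  (I1 outputs flow p/I1)
bond 1 stroke→J3  (J3 needs exactly one e-in)
bond 4 stroke→J2  (J2: last free bond brings effort in)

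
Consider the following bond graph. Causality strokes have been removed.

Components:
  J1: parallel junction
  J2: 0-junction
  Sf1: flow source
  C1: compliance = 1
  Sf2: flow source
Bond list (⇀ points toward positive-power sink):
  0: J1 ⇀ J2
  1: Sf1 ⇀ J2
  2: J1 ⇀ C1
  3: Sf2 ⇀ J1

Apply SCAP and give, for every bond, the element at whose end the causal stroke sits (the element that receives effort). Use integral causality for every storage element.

β1 stroke→Sf1  (Sf1: flow source, stroke at near end)
β3 stroke→Sf2  (source Sf2 imposes f)
β0 stroke→J2  (J2 needs exactly one e-in)
β2 stroke→J1  (J1: last free bond brings effort in)

β0 |J2
β1 |Sf1
β2 |J1
β3 |Sf2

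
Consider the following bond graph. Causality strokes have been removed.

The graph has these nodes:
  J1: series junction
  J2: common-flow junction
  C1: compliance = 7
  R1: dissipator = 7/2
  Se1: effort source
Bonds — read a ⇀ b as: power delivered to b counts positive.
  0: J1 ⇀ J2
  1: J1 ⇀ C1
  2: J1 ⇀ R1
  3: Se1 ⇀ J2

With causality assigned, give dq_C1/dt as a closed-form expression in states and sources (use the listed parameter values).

#3 stroke→J2  (Se1 (Se) sets effort on bond)
#0 stroke→J1  (closing 1-jn rule on J2)
#1 stroke→J1  (C1 outputs effort q/C1)
#2 stroke→R1  (J1 needs exactly one f-in)

dq_C1/dt = 2*E_Se1/7 - 2*q_C1/49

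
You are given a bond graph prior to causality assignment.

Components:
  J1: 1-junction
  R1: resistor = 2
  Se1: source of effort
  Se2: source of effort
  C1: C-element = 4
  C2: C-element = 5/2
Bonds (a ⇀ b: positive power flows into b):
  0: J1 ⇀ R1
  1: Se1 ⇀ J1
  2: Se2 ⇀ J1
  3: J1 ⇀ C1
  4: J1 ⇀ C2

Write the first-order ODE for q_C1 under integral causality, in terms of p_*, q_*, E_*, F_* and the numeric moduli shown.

dq_C1/dt = E_Se1/2 + E_Se2/2 - q_C1/8 - q_C2/5

β1 |J1  (Se1: effort source, stroke at far end)
β2 |J1  (Se2: effort source, stroke at far end)
β3 |J1  (prefer integral on C1)
β4 |J1  (C2: C, integral causality)
β0 |R1  (only one flow-in slot at J1)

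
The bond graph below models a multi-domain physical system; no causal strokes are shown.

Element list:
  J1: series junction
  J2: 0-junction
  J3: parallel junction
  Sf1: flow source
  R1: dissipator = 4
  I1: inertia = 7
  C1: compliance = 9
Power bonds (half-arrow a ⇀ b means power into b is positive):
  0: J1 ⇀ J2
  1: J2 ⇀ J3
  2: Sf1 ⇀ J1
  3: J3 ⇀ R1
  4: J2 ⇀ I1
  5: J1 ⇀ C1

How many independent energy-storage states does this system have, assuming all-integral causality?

2  (C1, I1 all integral)

bond 2 |Sf1  (source Sf1 imposes f)
bond 0 |J1  (J1 flow already set via bond 2)
bond 5 |J1  (1-jn J1 has f-setter on 2)
bond 4 |I1  (I1 outputs flow p/I1)
bond 1 |J2  (J2 needs exactly one e-in)
bond 3 |J3  (only one effort-in slot at J3)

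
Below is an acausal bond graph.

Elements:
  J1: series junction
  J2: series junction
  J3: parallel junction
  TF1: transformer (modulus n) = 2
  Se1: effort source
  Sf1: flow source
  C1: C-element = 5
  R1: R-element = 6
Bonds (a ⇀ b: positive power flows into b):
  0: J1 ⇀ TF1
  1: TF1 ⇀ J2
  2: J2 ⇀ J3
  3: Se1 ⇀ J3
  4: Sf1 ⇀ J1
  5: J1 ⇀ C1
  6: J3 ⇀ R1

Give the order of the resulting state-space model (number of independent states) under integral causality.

1  (C1 all integral)

b3 →J3  (source Se1 imposes e)
b4 →Sf1  (Sf1 (Sf) sets flow on bond)
b0 →J1  (common-f at J1 fixed by 4)
b5 →J1  (J1: bond 4 brought flow, rest push out)
b2 →J2  (0-jn J3 has e-setter on 3)
b6 →R1  (0-jn J3 has e-setter on 3)
b1 →TF1  (TF1: transformer flips bond 0)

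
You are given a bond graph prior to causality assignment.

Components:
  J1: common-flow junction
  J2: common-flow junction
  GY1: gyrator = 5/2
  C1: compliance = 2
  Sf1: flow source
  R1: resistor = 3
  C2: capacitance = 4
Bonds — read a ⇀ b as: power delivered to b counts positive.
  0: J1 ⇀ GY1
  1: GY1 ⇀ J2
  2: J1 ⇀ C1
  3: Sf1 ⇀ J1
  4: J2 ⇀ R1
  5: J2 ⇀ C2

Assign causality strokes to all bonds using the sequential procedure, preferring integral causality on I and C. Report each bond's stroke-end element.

β0 stroke at J1
β1 stroke at J2
β2 stroke at J1
β3 stroke at Sf1
β4 stroke at R1
β5 stroke at J2

bond 3 stroke at Sf1  (Sf1 fixes flow; stroke at Sf1)
bond 0 stroke at J1  (1-jn J1 has f-setter on 3)
bond 2 stroke at J1  (J1: bond 3 brought flow, rest push out)
bond 1 stroke at J2  (GY GY1: same side as bond 0)
bond 5 stroke at J2  (C2: C, integral causality)
bond 4 stroke at R1  (only one flow-in slot at J2)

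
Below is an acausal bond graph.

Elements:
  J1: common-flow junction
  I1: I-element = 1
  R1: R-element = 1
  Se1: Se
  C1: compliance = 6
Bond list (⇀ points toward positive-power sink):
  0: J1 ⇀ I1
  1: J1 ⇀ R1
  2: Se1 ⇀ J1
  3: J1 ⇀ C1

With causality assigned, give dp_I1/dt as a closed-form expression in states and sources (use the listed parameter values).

dp_I1/dt = E_Se1 - p_I1 - q_C1/6

#2 →J1  (Se1 fixes effort; stroke away)
#0 →I1  (I1 outputs flow p/I1)
#1 →J1  (J1: bond 0 brought flow, rest push out)
#3 →J1  (1-jn J1 has f-setter on 0)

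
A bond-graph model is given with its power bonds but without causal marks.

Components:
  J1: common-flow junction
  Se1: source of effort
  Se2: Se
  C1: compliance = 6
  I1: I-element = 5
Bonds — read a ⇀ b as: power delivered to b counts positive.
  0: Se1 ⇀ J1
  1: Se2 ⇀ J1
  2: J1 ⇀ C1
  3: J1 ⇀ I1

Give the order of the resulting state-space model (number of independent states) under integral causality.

β0 stroke→J1  (source Se1 imposes e)
β1 stroke→J1  (Se2 (Se) sets effort on bond)
β2 stroke→J1  (C1 outputs effort q/C1)
β3 stroke→I1  (J1 needs exactly one f-in)

2  (C1, I1 all integral)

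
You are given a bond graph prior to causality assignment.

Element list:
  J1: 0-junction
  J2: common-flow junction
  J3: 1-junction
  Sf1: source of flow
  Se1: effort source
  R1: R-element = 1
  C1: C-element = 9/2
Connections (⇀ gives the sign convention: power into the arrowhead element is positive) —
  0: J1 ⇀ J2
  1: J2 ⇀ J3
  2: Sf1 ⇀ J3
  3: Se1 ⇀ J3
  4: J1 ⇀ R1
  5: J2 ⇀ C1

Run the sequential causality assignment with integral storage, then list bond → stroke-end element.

β2 stroke at Sf1  (source Sf1 imposes f)
β3 stroke at J3  (Se1 fixes effort; stroke away)
β1 stroke at J3  (common-f at J3 fixed by 2)
β0 stroke at J2  (1-jn J2 has f-setter on 1)
β5 stroke at J2  (J2: bond 1 brought flow, rest push out)
β4 stroke at J1  (J1 needs exactly one e-in)

bond 0 |J2
bond 1 |J3
bond 2 |Sf1
bond 3 |J3
bond 4 |J1
bond 5 |J2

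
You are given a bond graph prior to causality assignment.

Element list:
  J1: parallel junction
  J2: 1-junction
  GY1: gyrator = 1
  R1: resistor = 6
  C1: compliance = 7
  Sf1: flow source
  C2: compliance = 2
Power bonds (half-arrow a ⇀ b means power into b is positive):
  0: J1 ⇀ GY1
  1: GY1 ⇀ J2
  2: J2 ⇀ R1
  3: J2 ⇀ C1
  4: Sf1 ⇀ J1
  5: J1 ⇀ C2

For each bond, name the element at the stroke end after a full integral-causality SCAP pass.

β4 |Sf1  (Sf1 (Sf) sets flow on bond)
β3 |J2  (prefer integral on C1)
β5 |J1  (C2: C, integral causality)
β0 |GY1  (common-e at J1 fixed by 5)
β1 |GY1  (GY1 both-in/both-out from 0)
β2 |J2  (1-jn J2 has f-setter on 1)

bond 0 →GY1
bond 1 →GY1
bond 2 →J2
bond 3 →J2
bond 4 →Sf1
bond 5 →J1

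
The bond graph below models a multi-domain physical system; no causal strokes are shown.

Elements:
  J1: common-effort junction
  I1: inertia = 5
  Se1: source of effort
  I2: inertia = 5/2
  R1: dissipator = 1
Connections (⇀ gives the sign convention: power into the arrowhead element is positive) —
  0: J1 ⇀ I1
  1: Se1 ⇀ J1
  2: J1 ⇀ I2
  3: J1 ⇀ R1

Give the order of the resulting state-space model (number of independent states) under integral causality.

2  (I1, I2 all integral)

b1 |J1  (Se1: effort source, stroke at far end)
b0 |I1  (J1: bond 1 brought effort, rest push out)
b2 |I2  (J1: bond 1 brought effort, rest push out)
b3 |R1  (J1 effort already set via bond 1)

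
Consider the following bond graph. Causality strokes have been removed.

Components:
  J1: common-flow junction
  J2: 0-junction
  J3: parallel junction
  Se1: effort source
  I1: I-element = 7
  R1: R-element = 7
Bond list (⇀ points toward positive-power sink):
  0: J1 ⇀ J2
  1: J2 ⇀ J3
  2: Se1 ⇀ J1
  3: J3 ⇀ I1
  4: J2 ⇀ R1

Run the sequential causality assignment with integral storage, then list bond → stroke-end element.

#0 stroke→J2
#1 stroke→J3
#2 stroke→J1
#3 stroke→I1
#4 stroke→R1

bond 2 stroke→J1  (Se1 fixes effort; stroke away)
bond 0 stroke→J2  (J1: last free bond brings flow in)
bond 1 stroke→J3  (J2 effort already set via bond 0)
bond 4 stroke→R1  (common-e at J2 fixed by 0)
bond 3 stroke→I1  (0-jn J3 has e-setter on 1)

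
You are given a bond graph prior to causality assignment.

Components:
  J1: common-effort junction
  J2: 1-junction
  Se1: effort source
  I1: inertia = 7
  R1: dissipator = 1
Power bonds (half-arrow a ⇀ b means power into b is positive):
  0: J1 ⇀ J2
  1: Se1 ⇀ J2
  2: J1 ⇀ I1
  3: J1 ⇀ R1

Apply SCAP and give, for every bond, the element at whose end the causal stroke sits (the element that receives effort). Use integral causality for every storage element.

β1 |J2  (Se1 fixes effort; stroke away)
β0 |J1  (J2 needs exactly one f-in)
β2 |I1  (J1 effort already set via bond 0)
β3 |R1  (0-jn J1 has e-setter on 0)

bond 0 stroke→J1
bond 1 stroke→J2
bond 2 stroke→I1
bond 3 stroke→R1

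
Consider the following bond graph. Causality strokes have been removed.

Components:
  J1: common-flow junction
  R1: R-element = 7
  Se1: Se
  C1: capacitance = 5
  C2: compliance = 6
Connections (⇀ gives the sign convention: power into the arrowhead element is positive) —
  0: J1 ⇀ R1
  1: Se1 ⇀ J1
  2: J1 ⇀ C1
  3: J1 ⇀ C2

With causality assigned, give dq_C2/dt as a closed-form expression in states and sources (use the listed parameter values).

β1 →J1  (Se1: effort source, stroke at far end)
β2 →J1  (C1: C, integral causality)
β3 →J1  (C2: C, integral causality)
β0 →R1  (J1 needs exactly one f-in)

dq_C2/dt = E_Se1/7 - q_C1/35 - q_C2/42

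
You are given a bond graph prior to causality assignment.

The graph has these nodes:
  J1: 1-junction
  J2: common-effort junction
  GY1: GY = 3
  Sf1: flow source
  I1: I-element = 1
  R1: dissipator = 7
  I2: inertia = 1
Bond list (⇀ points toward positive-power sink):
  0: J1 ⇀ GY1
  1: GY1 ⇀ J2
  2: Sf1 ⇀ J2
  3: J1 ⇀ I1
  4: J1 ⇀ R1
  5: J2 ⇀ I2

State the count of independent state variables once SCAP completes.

#2 |Sf1  (Sf1: flow source, stroke at near end)
#3 |I1  (I1 integral (f out))
#0 |J1  (J1 flow already set via bond 3)
#4 |J1  (J1 flow already set via bond 3)
#1 |J2  (through GY1, causality inverts; strokes same side of GY1)
#5 |I2  (common-e at J2 fixed by 1)

2  (I1, I2 all integral)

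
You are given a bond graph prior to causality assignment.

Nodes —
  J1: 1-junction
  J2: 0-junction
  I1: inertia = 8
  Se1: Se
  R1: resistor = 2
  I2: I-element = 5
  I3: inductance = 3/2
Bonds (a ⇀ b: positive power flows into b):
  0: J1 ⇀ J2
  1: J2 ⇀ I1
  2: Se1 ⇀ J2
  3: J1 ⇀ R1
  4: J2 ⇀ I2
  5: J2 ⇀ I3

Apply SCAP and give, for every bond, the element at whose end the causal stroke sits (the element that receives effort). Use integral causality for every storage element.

#2 →J2  (source Se1 imposes e)
#0 →J1  (J2: bond 2 brought effort, rest push out)
#1 →I1  (J2: bond 2 brought effort, rest push out)
#4 →I2  (0-jn J2 has e-setter on 2)
#5 →I3  (0-jn J2 has e-setter on 2)
#3 →R1  (J1: last free bond brings flow in)

β0 |J1
β1 |I1
β2 |J2
β3 |R1
β4 |I2
β5 |I3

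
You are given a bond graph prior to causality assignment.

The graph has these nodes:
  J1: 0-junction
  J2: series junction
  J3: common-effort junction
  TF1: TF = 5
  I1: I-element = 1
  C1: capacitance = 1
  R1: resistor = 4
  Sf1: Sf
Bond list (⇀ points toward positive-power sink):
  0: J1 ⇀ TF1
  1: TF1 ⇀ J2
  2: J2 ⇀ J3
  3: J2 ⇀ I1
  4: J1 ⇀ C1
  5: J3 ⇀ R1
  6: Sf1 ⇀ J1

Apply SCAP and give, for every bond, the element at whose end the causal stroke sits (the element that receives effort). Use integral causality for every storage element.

β6 |Sf1  (Sf1 fixes flow; stroke at Sf1)
β3 |I1  (prefer integral on I1)
β1 |J2  (J2: bond 3 brought flow, rest push out)
β2 |J2  (1-jn J2 has f-setter on 3)
β5 |J3  (J3: last free bond brings effort in)
β0 |TF1  (TF1: transformer flips bond 1)
β4 |J1  (closing 0-jn rule on J1)

#0 →TF1
#1 →J2
#2 →J2
#3 →I1
#4 →J1
#5 →J3
#6 →Sf1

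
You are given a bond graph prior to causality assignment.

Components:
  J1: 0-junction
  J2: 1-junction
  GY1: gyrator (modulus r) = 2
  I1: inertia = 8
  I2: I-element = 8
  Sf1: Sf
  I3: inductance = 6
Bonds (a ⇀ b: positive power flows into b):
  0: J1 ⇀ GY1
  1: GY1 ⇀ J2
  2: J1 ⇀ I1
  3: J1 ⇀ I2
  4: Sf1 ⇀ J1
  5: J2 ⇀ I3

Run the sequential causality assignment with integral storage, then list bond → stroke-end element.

#0 |J1
#1 |J2
#2 |I1
#3 |I2
#4 |Sf1
#5 |I3

#4 →Sf1  (Sf1: flow source, stroke at near end)
#2 →I1  (I1 outputs flow p/I1)
#3 →I2  (I2: I, integral causality)
#0 →J1  (only one effort-in slot at J1)
#1 →J2  (GY1: gyrator matches bond 0)
#5 →I3  (closing 1-jn rule on J2)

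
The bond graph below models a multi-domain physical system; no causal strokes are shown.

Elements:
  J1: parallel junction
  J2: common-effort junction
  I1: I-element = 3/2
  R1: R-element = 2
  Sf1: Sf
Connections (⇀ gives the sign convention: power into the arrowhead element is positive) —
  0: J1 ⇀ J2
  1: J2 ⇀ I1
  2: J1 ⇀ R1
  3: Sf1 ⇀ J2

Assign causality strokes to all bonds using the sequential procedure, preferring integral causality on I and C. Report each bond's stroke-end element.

β0 stroke→J2
β1 stroke→I1
β2 stroke→J1
β3 stroke→Sf1

b3 stroke at Sf1  (source Sf1 imposes f)
b1 stroke at I1  (I1 outputs flow p/I1)
b0 stroke at J2  (J2 needs exactly one e-in)
b2 stroke at J1  (closing 0-jn rule on J1)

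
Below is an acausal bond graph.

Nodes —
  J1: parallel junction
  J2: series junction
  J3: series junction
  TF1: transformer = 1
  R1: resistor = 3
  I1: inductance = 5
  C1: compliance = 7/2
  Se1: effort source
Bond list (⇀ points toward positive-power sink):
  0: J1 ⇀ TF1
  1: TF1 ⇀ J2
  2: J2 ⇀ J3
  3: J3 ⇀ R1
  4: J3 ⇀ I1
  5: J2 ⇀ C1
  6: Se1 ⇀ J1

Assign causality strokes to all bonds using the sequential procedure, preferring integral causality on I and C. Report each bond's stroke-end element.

b0 →TF1
b1 →J2
b2 →J3
b3 →J3
b4 →I1
b5 →J2
b6 →J1

#6 stroke at J1  (Se1 (Se) sets effort on bond)
#0 stroke at TF1  (0-jn J1 has e-setter on 6)
#1 stroke at J2  (through TF1, causality passes straight; one stroke at TF1)
#4 stroke at I1  (prefer integral on I1)
#2 stroke at J3  (J3: bond 4 brought flow, rest push out)
#3 stroke at J3  (common-f at J3 fixed by 4)
#5 stroke at J2  (J2 flow already set via bond 2)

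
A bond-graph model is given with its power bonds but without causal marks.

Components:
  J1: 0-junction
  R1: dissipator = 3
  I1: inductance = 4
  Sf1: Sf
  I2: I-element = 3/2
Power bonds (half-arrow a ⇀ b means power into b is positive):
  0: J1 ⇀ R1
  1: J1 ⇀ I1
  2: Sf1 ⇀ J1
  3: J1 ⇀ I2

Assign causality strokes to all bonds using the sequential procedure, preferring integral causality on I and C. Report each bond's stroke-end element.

bond 2 stroke at Sf1  (source Sf1 imposes f)
bond 1 stroke at I1  (I1 integral (f out))
bond 3 stroke at I2  (I2 integral (f out))
bond 0 stroke at J1  (J1: last free bond brings effort in)

β0 stroke at J1
β1 stroke at I1
β2 stroke at Sf1
β3 stroke at I2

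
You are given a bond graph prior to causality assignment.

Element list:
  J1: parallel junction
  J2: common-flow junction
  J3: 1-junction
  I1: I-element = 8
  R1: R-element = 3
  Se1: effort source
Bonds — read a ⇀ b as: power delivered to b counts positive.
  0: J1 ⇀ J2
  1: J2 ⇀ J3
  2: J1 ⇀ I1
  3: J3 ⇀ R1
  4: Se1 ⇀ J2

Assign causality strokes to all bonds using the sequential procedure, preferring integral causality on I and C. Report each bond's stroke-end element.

bond 4 →J2  (Se1 (Se) sets effort on bond)
bond 2 →I1  (prefer integral on I1)
bond 0 →J1  (only one effort-in slot at J1)
bond 1 →J2  (J2: bond 0 brought flow, rest push out)
bond 3 →J3  (1-jn J3 has f-setter on 1)

b0 stroke→J1
b1 stroke→J2
b2 stroke→I1
b3 stroke→J3
b4 stroke→J2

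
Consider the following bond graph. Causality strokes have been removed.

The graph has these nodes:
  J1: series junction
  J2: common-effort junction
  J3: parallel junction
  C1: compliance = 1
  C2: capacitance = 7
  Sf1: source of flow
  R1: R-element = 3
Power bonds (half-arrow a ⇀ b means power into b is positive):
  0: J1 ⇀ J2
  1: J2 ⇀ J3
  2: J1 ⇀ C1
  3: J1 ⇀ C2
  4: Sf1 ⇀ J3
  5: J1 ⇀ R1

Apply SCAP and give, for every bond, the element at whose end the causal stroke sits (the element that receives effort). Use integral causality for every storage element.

b4 →Sf1  (Sf1 (Sf) sets flow on bond)
b1 →J3  (J3 needs exactly one e-in)
b0 →J2  (closing 0-jn rule on J2)
b2 →J1  (common-f at J1 fixed by 0)
b3 →J1  (J1 flow already set via bond 0)
b5 →J1  (J1: bond 0 brought flow, rest push out)

bond 0 →J2
bond 1 →J3
bond 2 →J1
bond 3 →J1
bond 4 →Sf1
bond 5 →J1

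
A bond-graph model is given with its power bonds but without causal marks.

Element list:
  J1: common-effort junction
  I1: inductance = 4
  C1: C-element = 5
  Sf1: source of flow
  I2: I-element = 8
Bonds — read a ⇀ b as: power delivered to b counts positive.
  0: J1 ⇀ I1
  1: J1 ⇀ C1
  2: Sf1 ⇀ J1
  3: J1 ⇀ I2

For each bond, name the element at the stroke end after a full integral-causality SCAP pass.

b2 stroke→Sf1  (source Sf1 imposes f)
b0 stroke→I1  (prefer integral on I1)
b1 stroke→J1  (C1: C, integral causality)
b3 stroke→I2  (0-jn J1 has e-setter on 1)

#0 →I1
#1 →J1
#2 →Sf1
#3 →I2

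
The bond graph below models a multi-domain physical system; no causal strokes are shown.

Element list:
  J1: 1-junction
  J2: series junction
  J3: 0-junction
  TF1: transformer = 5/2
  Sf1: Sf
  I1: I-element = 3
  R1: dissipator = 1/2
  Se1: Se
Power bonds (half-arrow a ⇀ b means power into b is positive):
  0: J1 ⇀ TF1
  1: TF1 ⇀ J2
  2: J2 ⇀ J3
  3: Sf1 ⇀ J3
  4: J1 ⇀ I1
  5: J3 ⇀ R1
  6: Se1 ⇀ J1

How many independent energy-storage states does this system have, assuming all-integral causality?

#3 stroke→Sf1  (Sf1: flow source, stroke at near end)
#6 stroke→J1  (Se1: effort source, stroke at far end)
#4 stroke→I1  (I1 outputs flow p/I1)
#0 stroke→J1  (J1 flow already set via bond 4)
#1 stroke→TF1  (TF TF1: opposite of bond 0)
#2 stroke→J2  (common-f at J2 fixed by 1)
#5 stroke→J3  (J3 needs exactly one e-in)

1  (I1 all integral)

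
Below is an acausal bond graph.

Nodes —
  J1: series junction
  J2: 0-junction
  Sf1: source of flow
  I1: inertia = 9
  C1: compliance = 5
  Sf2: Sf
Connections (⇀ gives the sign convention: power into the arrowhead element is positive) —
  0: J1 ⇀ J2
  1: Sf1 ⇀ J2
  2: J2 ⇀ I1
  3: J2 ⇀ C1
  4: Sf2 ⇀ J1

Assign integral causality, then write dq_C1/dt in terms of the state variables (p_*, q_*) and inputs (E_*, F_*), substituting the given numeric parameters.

bond 1 stroke→Sf1  (Sf1 (Sf) sets flow on bond)
bond 4 stroke→Sf2  (source Sf2 imposes f)
bond 0 stroke→J1  (common-f at J1 fixed by 4)
bond 2 stroke→I1  (I1 integral (f out))
bond 3 stroke→J2  (closing 0-jn rule on J2)

dq_C1/dt = F_Sf1 + F_Sf2 - p_I1/9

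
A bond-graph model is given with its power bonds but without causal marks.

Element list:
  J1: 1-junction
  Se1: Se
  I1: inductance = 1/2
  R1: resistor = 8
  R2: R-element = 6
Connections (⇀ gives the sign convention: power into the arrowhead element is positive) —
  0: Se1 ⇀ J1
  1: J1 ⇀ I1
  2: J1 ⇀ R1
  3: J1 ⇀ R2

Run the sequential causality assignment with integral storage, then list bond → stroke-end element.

β0 stroke→J1
β1 stroke→I1
β2 stroke→J1
β3 stroke→J1

β0 stroke at J1  (source Se1 imposes e)
β1 stroke at I1  (I1 outputs flow p/I1)
β2 stroke at J1  (common-f at J1 fixed by 1)
β3 stroke at J1  (1-jn J1 has f-setter on 1)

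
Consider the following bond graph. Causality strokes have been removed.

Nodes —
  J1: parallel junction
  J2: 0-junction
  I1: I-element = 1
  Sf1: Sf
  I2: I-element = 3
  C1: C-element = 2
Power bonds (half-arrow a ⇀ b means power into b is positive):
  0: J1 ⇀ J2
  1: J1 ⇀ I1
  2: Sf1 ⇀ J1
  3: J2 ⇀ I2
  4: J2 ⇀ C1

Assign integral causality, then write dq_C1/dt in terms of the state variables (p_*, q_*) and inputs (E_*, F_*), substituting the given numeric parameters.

dq_C1/dt = F_Sf1 - p_I1 - p_I2/3

#2 |Sf1  (Sf1: flow source, stroke at near end)
#1 |I1  (I1 integral (f out))
#0 |J1  (J1: last free bond brings effort in)
#3 |I2  (I2: I, integral causality)
#4 |J2  (J2: last free bond brings effort in)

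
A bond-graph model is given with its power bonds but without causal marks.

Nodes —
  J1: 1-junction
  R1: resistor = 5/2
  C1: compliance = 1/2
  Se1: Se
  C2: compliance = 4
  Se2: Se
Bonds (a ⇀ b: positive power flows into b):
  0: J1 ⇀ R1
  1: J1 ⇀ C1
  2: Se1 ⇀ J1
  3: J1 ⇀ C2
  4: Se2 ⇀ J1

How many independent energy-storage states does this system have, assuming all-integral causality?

β2 |J1  (source Se1 imposes e)
β4 |J1  (Se2: effort source, stroke at far end)
β1 |J1  (C1: C, integral causality)
β3 |J1  (C2 outputs effort q/C2)
β0 |R1  (only one flow-in slot at J1)

2  (C1, C2 all integral)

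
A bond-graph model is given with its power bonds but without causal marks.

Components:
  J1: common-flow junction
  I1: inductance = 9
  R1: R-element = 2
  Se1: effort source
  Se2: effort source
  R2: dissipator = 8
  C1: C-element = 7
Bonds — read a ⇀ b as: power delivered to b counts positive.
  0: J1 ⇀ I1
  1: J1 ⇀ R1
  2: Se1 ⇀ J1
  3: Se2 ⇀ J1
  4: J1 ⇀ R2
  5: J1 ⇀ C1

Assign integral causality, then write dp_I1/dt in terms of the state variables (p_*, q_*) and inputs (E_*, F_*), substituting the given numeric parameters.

b2 stroke→J1  (Se1 (Se) sets effort on bond)
b3 stroke→J1  (source Se2 imposes e)
b0 stroke→I1  (prefer integral on I1)
b1 stroke→J1  (J1: bond 0 brought flow, rest push out)
b4 stroke→J1  (J1: bond 0 brought flow, rest push out)
b5 stroke→J1  (common-f at J1 fixed by 0)

dp_I1/dt = E_Se1 + E_Se2 - 10*p_I1/9 - q_C1/7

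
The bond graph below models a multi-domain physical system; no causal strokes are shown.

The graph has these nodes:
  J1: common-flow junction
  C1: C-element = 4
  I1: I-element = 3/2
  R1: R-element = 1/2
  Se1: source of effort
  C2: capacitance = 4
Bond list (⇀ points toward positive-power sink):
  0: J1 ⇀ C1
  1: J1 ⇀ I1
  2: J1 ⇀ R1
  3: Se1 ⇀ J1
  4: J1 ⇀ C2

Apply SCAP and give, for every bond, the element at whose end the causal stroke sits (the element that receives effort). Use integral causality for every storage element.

#3 |J1  (Se1 (Se) sets effort on bond)
#0 |J1  (prefer integral on C1)
#1 |I1  (I1: I, integral causality)
#2 |J1  (1-jn J1 has f-setter on 1)
#4 |J1  (1-jn J1 has f-setter on 1)

b0 stroke→J1
b1 stroke→I1
b2 stroke→J1
b3 stroke→J1
b4 stroke→J1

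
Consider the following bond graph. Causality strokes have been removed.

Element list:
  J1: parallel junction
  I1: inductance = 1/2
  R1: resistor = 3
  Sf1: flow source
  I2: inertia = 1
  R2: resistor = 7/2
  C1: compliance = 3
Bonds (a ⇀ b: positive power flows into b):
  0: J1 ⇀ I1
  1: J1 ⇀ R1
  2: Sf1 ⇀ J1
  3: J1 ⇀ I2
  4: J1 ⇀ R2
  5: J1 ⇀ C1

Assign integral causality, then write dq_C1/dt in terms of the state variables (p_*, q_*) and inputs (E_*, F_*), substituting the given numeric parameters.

bond 2 stroke at Sf1  (Sf1 (Sf) sets flow on bond)
bond 0 stroke at I1  (prefer integral on I1)
bond 3 stroke at I2  (I2 outputs flow p/I2)
bond 5 stroke at J1  (C1: C, integral causality)
bond 1 stroke at R1  (common-e at J1 fixed by 5)
bond 4 stroke at R2  (common-e at J1 fixed by 5)

dq_C1/dt = F_Sf1 - 2*p_I1 - p_I2 - 13*q_C1/63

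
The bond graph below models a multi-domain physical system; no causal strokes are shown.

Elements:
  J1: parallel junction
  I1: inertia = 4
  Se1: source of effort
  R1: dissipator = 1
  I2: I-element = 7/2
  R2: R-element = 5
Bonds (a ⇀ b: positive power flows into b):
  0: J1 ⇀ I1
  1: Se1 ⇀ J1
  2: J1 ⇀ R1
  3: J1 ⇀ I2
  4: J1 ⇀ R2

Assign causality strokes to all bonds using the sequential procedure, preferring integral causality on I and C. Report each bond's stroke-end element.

β0 stroke→I1
β1 stroke→J1
β2 stroke→R1
β3 stroke→I2
β4 stroke→R2

b1 |J1  (Se1 fixes effort; stroke away)
b0 |I1  (J1 effort already set via bond 1)
b2 |R1  (0-jn J1 has e-setter on 1)
b3 |I2  (common-e at J1 fixed by 1)
b4 |R2  (J1 effort already set via bond 1)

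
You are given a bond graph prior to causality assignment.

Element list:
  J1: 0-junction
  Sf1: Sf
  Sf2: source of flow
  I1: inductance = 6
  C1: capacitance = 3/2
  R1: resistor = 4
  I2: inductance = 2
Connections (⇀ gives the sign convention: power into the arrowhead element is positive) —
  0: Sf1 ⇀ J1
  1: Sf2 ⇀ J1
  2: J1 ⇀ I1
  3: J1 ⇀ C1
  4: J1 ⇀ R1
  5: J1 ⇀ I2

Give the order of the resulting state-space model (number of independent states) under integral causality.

3  (C1, I1, I2 all integral)

bond 0 stroke→Sf1  (source Sf1 imposes f)
bond 1 stroke→Sf2  (Sf2: flow source, stroke at near end)
bond 2 stroke→I1  (I1 outputs flow p/I1)
bond 3 stroke→J1  (C1 outputs effort q/C1)
bond 4 stroke→R1  (J1: bond 3 brought effort, rest push out)
bond 5 stroke→I2  (J1 effort already set via bond 3)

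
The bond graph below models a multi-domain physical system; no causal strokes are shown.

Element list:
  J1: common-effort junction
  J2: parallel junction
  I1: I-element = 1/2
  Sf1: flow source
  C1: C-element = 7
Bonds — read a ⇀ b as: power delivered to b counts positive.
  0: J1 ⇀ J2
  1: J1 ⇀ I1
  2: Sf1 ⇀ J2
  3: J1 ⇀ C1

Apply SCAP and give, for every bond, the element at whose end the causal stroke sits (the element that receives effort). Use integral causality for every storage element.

bond 2 |Sf1  (Sf1: flow source, stroke at near end)
bond 0 |J2  (J2 needs exactly one e-in)
bond 1 |I1  (prefer integral on I1)
bond 3 |J1  (J1 needs exactly one e-in)

β0 |J2
β1 |I1
β2 |Sf1
β3 |J1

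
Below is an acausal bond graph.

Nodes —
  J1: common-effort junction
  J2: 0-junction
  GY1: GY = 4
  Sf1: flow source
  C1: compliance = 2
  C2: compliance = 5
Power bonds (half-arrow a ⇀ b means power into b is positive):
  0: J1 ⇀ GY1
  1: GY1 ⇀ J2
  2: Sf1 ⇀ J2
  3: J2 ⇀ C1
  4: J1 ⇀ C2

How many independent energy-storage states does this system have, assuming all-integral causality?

2  (C1, C2 all integral)

#2 |Sf1  (source Sf1 imposes f)
#3 |J2  (C1 integral (e out))
#1 |GY1  (0-jn J2 has e-setter on 3)
#0 |GY1  (through GY1, causality inverts; strokes same side of GY1)
#4 |J1  (closing 0-jn rule on J1)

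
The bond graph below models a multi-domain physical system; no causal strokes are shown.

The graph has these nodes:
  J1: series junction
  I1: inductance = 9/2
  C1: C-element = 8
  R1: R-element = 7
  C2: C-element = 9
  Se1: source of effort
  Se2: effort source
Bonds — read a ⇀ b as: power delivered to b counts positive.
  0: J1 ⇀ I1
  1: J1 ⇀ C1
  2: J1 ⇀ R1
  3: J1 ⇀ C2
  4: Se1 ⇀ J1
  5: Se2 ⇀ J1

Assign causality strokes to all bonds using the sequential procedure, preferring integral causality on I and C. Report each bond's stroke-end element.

β4 stroke at J1  (Se1 (Se) sets effort on bond)
β5 stroke at J1  (Se2 fixes effort; stroke away)
β0 stroke at I1  (prefer integral on I1)
β1 stroke at J1  (J1 flow already set via bond 0)
β2 stroke at J1  (1-jn J1 has f-setter on 0)
β3 stroke at J1  (1-jn J1 has f-setter on 0)

b0 stroke→I1
b1 stroke→J1
b2 stroke→J1
b3 stroke→J1
b4 stroke→J1
b5 stroke→J1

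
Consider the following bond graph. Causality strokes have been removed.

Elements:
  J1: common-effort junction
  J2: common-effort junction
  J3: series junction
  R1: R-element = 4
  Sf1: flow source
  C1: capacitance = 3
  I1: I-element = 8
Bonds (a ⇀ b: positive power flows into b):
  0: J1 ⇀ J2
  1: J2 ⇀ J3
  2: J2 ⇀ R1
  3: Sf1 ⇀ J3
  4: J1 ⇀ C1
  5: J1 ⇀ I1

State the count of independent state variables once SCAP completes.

2  (C1, I1 all integral)

bond 3 stroke at Sf1  (Sf1 (Sf) sets flow on bond)
bond 1 stroke at J3  (J3: bond 3 brought flow, rest push out)
bond 4 stroke at J1  (C1 integral (e out))
bond 0 stroke at J2  (J1: bond 4 brought effort, rest push out)
bond 5 stroke at I1  (0-jn J1 has e-setter on 4)
bond 2 stroke at R1  (J2: bond 0 brought effort, rest push out)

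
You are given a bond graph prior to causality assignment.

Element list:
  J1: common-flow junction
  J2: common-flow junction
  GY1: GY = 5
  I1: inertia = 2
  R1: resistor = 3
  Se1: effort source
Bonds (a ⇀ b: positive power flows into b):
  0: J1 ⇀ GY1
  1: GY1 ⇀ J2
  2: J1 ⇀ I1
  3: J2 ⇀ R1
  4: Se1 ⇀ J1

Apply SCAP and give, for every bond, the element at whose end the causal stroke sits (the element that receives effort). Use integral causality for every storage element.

β0 stroke at J1
β1 stroke at J2
β2 stroke at I1
β3 stroke at R1
β4 stroke at J1

β4 →J1  (source Se1 imposes e)
β2 →I1  (I1: I, integral causality)
β0 →J1  (J1: bond 2 brought flow, rest push out)
β1 →J2  (through GY1, causality inverts; strokes same side of GY1)
β3 →R1  (closing 1-jn rule on J2)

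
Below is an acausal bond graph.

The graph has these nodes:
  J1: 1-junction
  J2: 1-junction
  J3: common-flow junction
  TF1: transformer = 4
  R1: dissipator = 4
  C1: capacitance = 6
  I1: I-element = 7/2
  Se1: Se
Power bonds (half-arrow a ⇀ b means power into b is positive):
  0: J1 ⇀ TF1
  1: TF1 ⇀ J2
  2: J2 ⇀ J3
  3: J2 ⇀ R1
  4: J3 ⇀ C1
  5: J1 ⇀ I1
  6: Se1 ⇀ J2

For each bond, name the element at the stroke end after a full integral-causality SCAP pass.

#6 stroke→J2  (source Se1 imposes e)
#4 stroke→J3  (prefer integral on C1)
#2 stroke→J2  (only one flow-in slot at J3)
#5 stroke→I1  (I1 outputs flow p/I1)
#0 stroke→J1  (J1 flow already set via bond 5)
#1 stroke→TF1  (TF TF1: opposite of bond 0)
#3 stroke→J2  (1-jn J2 has f-setter on 1)

bond 0 stroke at J1
bond 1 stroke at TF1
bond 2 stroke at J2
bond 3 stroke at J2
bond 4 stroke at J3
bond 5 stroke at I1
bond 6 stroke at J2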